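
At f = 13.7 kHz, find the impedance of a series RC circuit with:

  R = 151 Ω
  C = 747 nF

Step 1 — Angular frequency: ω = 2π·f = 2π·1.37e+04 = 8.608e+04 rad/s.
Step 2 — Component impedances:
  R: Z = R = 151 Ω
  C: Z = 1/(jωC) = -j/(ω·C) = 0 - j15.55 Ω
Step 3 — Series combination: Z_total = R + C = 151 - j15.55 Ω = 151.8∠-5.9° Ω.

Z = 151 - j15.55 Ω = 151.8∠-5.9° Ω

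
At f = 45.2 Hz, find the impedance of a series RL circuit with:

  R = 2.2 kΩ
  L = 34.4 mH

Step 1 — Angular frequency: ω = 2π·f = 2π·45.2 = 284 rad/s.
Step 2 — Component impedances:
  R: Z = R = 2200 Ω
  L: Z = jωL = j·284·0.0344 = 0 + j9.77 Ω
Step 3 — Series combination: Z_total = R + L = 2200 + j9.77 Ω = 2200∠0.3° Ω.

Z = 2200 + j9.77 Ω = 2200∠0.3° Ω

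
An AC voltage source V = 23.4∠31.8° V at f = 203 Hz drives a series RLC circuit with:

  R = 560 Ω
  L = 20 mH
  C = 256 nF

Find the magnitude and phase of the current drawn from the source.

Step 1 — Angular frequency: ω = 2π·f = 2π·203 = 1275 rad/s.
Step 2 — Component impedances:
  R: Z = R = 560 Ω
  L: Z = jωL = j·1275·0.02 = 0 + j25.51 Ω
  C: Z = 1/(jωC) = -j/(ω·C) = 0 - j3063 Ω
Step 3 — Series combination: Z_total = R + L + C = 560 - j3037 Ω = 3088∠-79.6° Ω.
Step 4 — Source phasor: V = 23.4∠31.8° V = 19.89 + j12.33 V.
Step 5 — Ohm's law: I = V / Z_total = (19.89 + j12.33) / (560 - j3037) = -0.002759 + j0.007057 A.
Step 6 — Convert to polar: |I| = 0.007577 A, ∠I = 111.4°.

I = 0.007577∠111.4° A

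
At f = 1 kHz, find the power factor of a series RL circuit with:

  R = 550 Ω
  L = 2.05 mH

Step 1 — Angular frequency: ω = 2π·f = 2π·1000 = 6283 rad/s.
Step 2 — Component impedances:
  R: Z = R = 550 Ω
  L: Z = jωL = j·6283·0.00205 = 0 + j12.88 Ω
Step 3 — Series combination: Z_total = R + L = 550 + j12.88 Ω = 550.2∠1.3° Ω.
Step 4 — Power factor: PF = cos(φ) = Re(Z)/|Z| = 550/550.15 = 0.9997.
Step 5 — Type: Im(Z) = 12.88 ⇒ lagging (phase φ = 1.3°).

PF = 0.9997 (lagging, φ = 1.3°)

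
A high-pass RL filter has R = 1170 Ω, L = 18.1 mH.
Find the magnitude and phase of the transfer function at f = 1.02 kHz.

Step 1 — Angular frequency: ω = 2π·1020 = 6409 rad/s.
Step 2 — Transfer function: H(jω) = jωL/(R + jωL).
Step 3 — Numerator jωL = j·116; denominator R + jωL = 1170 + j116.
Step 4 — H = 0.009734 + j0.09818.
Step 5 — Magnitude: |H| = 0.09866 (-20.1 dB); phase: φ = 84.3°.

|H| = 0.09866 (-20.1 dB), φ = 84.3°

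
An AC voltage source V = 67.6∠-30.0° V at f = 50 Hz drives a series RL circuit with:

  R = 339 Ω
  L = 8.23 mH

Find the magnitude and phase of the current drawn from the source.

Step 1 — Angular frequency: ω = 2π·f = 2π·50 = 314.2 rad/s.
Step 2 — Component impedances:
  R: Z = R = 339 Ω
  L: Z = jωL = j·314.2·0.00823 = 0 + j2.586 Ω
Step 3 — Series combination: Z_total = R + L = 339 + j2.586 Ω = 339∠0.4° Ω.
Step 4 — Source phasor: V = 67.6∠-30.0° V = 58.54 - j33.8 V.
Step 5 — Ohm's law: I = V / Z_total = (58.54 - j33.8) / (339 + j2.586) = 0.1719 - j0.101 A.
Step 6 — Convert to polar: |I| = 0.1994 A, ∠I = -30.4°.

I = 0.1994∠-30.4° A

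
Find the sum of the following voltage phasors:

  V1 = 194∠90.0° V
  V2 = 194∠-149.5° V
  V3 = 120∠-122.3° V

Step 1 — Convert each phasor to rectangular form:
  V1 = 194·(cos(90.0°) + j·sin(90.0°)) = 0 + j194 V
  V2 = 194·(cos(-149.5°) + j·sin(-149.5°)) = -167.2 - j98.46 V
  V3 = 120·(cos(-122.3°) + j·sin(-122.3°)) = -64.12 - j101.4 V
Step 2 — Sum components: V_total = -231.3 - j5.894 V.
Step 3 — Convert to polar: |V_total| = 231.4 V, ∠V_total = -178.5°.

V_total = 231.4∠-178.5° V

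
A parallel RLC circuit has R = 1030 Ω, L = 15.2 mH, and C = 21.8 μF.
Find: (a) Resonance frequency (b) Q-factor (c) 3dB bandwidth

Step 1 — Resonance: ω₀ = 1/√(LC) = 1/√(0.0152·2.18e-05) = 1737 rad/s.
Step 2 — f₀ = ω₀/(2π) = 276.5 Hz.
Step 3 — Parallel Q: Q = R/(ω₀L) = 1030/(1737·0.0152) = 39.01.
Step 4 — Bandwidth: Δω = ω₀/Q = 44.54 rad/s; BW = Δω/(2π) = 7.088 Hz.

(a) f₀ = 276.5 Hz  (b) Q = 39.01  (c) BW = 7.088 Hz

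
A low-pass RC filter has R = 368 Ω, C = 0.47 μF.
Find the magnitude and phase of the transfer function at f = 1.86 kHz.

Step 1 — Angular frequency: ω = 2π·1860 = 1.169e+04 rad/s.
Step 2 — Transfer function: H(jω) = 1/(1 + jωRC).
Step 3 — Denominator: 1 + jωRC = 1 + j·1.169e+04·368·4.7e-07 = 1 + j2.021.
Step 4 — H = 0.1966 - j0.3974.
Step 5 — Magnitude: |H| = 0.4434 (-7.1 dB); phase: φ = -63.7°.

|H| = 0.4434 (-7.1 dB), φ = -63.7°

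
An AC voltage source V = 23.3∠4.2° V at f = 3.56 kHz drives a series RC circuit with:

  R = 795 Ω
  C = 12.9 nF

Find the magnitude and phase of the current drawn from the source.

Step 1 — Angular frequency: ω = 2π·f = 2π·3560 = 2.237e+04 rad/s.
Step 2 — Component impedances:
  R: Z = R = 795 Ω
  C: Z = 1/(jωC) = -j/(ω·C) = 0 - j3466 Ω
Step 3 — Series combination: Z_total = R + C = 795 - j3466 Ω = 3556∠-77.1° Ω.
Step 4 — Source phasor: V = 23.3∠4.2° V = 23.24 + j1.706 V.
Step 5 — Ohm's law: I = V / Z_total = (23.24 + j1.706) / (795 - j3466) = 0.0009935 + j0.006477 A.
Step 6 — Convert to polar: |I| = 0.006553 A, ∠I = 81.3°.

I = 0.006553∠81.3° A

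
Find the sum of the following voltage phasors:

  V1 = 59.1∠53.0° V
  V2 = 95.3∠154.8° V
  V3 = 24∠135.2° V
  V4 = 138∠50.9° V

Step 1 — Convert each phasor to rectangular form:
  V1 = 59.1·(cos(53.0°) + j·sin(53.0°)) = 35.57 + j47.2 V
  V2 = 95.3·(cos(154.8°) + j·sin(154.8°)) = -86.23 + j40.58 V
  V3 = 24·(cos(135.2°) + j·sin(135.2°)) = -17.03 + j16.91 V
  V4 = 138·(cos(50.9°) + j·sin(50.9°)) = 87.03 + j107.1 V
Step 2 — Sum components: V_total = 19.34 + j211.8 V.
Step 3 — Convert to polar: |V_total| = 212.7 V, ∠V_total = 84.8°.

V_total = 212.7∠84.8° V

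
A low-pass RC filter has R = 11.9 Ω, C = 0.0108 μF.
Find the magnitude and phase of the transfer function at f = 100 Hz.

Step 1 — Angular frequency: ω = 2π·100 = 628.3 rad/s.
Step 2 — Transfer function: H(jω) = 1/(1 + jωRC).
Step 3 — Denominator: 1 + jωRC = 1 + j·628.3·11.9·1.08e-08 = 1 + j8.075e-05.
Step 4 — H = 1 - j8.075e-05.
Step 5 — Magnitude: |H| = 1 (-0.0 dB); phase: φ = -0.0°.

|H| = 1 (-0.0 dB), φ = -0.0°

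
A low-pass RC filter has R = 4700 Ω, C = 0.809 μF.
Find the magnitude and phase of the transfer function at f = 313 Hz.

Step 1 — Angular frequency: ω = 2π·313 = 1967 rad/s.
Step 2 — Transfer function: H(jω) = 1/(1 + jωRC).
Step 3 — Denominator: 1 + jωRC = 1 + j·1967·4700·8.09e-07 = 1 + j7.478.
Step 4 — H = 0.01757 - j0.1314.
Step 5 — Magnitude: |H| = 0.1326 (-17.6 dB); phase: φ = -82.4°.

|H| = 0.1326 (-17.6 dB), φ = -82.4°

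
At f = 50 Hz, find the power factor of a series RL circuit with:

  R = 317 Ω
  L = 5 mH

Step 1 — Angular frequency: ω = 2π·f = 2π·50 = 314.2 rad/s.
Step 2 — Component impedances:
  R: Z = R = 317 Ω
  L: Z = jωL = j·314.2·0.005 = 0 + j1.571 Ω
Step 3 — Series combination: Z_total = R + L = 317 + j1.571 Ω = 317∠0.3° Ω.
Step 4 — Power factor: PF = cos(φ) = Re(Z)/|Z| = 317/317 = 1.
Step 5 — Type: Im(Z) = 1.571 ⇒ lagging (phase φ = 0.3°).

PF = 1 (lagging, φ = 0.3°)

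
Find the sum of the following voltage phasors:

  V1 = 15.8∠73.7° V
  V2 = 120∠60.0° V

Step 1 — Convert each phasor to rectangular form:
  V1 = 15.8·(cos(73.7°) + j·sin(73.7°)) = 4.435 + j15.16 V
  V2 = 120·(cos(60.0°) + j·sin(60.0°)) = 60 + j103.9 V
Step 2 — Sum components: V_total = 64.43 + j119.1 V.
Step 3 — Convert to polar: |V_total| = 135.4 V, ∠V_total = 61.6°.

V_total = 135.4∠61.6° V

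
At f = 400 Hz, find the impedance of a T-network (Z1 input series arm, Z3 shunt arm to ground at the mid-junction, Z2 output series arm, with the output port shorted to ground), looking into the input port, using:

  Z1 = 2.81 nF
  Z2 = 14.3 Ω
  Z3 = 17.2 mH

Step 1 — Angular frequency: ω = 2π·f = 2π·400 = 2513 rad/s.
Step 2 — Component impedances:
  Z1: Z = 1/(jωC) = -j/(ω·C) = 0 - j1.416e+05 Ω
  Z2: Z = R = 14.3 Ω
  Z3: Z = jωL = j·2513·0.0172 = 0 + j43.23 Ω
Step 3 — With the output port shorted to ground, the output series arm Z2 runs from the junction to ground; the shunt arm Z3 also runs from the junction to ground. They appear in parallel: Z3 || Z2 = 12.89 + j4.264 Ω.
Step 4 — Series with input arm Z1: Z_in = Z1 + (Z3 || Z2) = 12.89 - j1.416e+05 Ω = 1.416e+05∠-90.0° Ω.

Z = 12.89 - j1.416e+05 Ω = 1.416e+05∠-90.0° Ω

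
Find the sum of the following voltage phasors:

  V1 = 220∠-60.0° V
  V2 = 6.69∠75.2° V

Step 1 — Convert each phasor to rectangular form:
  V1 = 220·(cos(-60.0°) + j·sin(-60.0°)) = 110 - j190.5 V
  V2 = 6.69·(cos(75.2°) + j·sin(75.2°)) = 1.709 + j6.468 V
Step 2 — Sum components: V_total = 111.7 - j184.1 V.
Step 3 — Convert to polar: |V_total| = 215.3 V, ∠V_total = -58.7°.

V_total = 215.3∠-58.7° V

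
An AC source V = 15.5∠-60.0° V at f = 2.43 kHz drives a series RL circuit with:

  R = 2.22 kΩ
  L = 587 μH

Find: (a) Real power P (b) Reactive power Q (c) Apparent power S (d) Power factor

Step 1 — Angular frequency: ω = 2π·f = 2π·2430 = 1.527e+04 rad/s.
Step 2 — Component impedances:
  R: Z = R = 2220 Ω
  L: Z = jωL = j·1.527e+04·0.000587 = 0 + j8.962 Ω
Step 3 — Series combination: Z_total = R + L = 2220 + j8.962 Ω = 2220∠0.2° Ω.
Step 4 — Source phasor: V = 15.5∠-60.0° V = 7.75 - j13.42 V.
Step 5 — Current: I = V / Z = 0.003467 - j0.006061 A = 0.006982∠-60.2° A.
Step 6 — Complex power: S = V·I* = 0.1082 + j0.0004369 VA.
Step 7 — Real power: P = Re(S) = 0.1082 W.
Step 8 — Reactive power: Q = Im(S) = 0.0004369 VAR.
Step 9 — Apparent power: |S| = 0.1082 VA.
Step 10 — Power factor: PF = P/|S| = 1 (lagging).

(a) P = 0.1082 W  (b) Q = 0.0004369 VAR  (c) S = 0.1082 VA  (d) PF = 1 (lagging)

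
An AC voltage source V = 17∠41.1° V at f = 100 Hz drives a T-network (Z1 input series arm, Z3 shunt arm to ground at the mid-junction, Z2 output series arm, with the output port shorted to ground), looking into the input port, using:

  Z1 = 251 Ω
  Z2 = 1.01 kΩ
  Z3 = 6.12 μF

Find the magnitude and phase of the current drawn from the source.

Step 1 — Angular frequency: ω = 2π·f = 2π·100 = 628.3 rad/s.
Step 2 — Component impedances:
  Z1: Z = R = 251 Ω
  Z2: Z = R = 1010 Ω
  Z3: Z = 1/(jωC) = -j/(ω·C) = 0 - j260.1 Ω
Step 3 — With the output port shorted to ground, the output series arm Z2 runs from the junction to ground; the shunt arm Z3 also runs from the junction to ground. They appear in parallel: Z3 || Z2 = 62.8 - j243.9 Ω.
Step 4 — Series with input arm Z1: Z_in = Z1 + (Z3 || Z2) = 313.8 - j243.9 Ω = 397.4∠-37.9° Ω.
Step 5 — Source phasor: V = 17∠41.1° V = 12.81 + j11.18 V.
Step 6 — Ohm's law: I = V / Z_total = (12.81 + j11.18) / (313.8 - j243.9) = 0.008195 + j0.04198 A.
Step 7 — Convert to polar: |I| = 0.04277 A, ∠I = 79.0°.

I = 0.04277∠79.0° A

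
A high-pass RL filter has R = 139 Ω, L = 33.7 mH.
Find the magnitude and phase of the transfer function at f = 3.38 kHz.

Step 1 — Angular frequency: ω = 2π·3380 = 2.124e+04 rad/s.
Step 2 — Transfer function: H(jω) = jωL/(R + jωL).
Step 3 — Numerator jωL = j·715.7; denominator R + jωL = 139 + j715.7.
Step 4 — H = 0.9637 + j0.1872.
Step 5 — Magnitude: |H| = 0.9817 (-0.2 dB); phase: φ = 11.0°.

|H| = 0.9817 (-0.2 dB), φ = 11.0°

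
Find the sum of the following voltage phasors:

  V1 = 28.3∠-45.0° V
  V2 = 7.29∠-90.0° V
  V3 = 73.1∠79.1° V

Step 1 — Convert each phasor to rectangular form:
  V1 = 28.3·(cos(-45.0°) + j·sin(-45.0°)) = 20.01 - j20.01 V
  V2 = 7.29·(cos(-90.0°) + j·sin(-90.0°)) = 0 - j7.29 V
  V3 = 73.1·(cos(79.1°) + j·sin(79.1°)) = 13.82 + j71.78 V
Step 2 — Sum components: V_total = 33.83 + j44.48 V.
Step 3 — Convert to polar: |V_total| = 55.89 V, ∠V_total = 52.7°.

V_total = 55.89∠52.7° V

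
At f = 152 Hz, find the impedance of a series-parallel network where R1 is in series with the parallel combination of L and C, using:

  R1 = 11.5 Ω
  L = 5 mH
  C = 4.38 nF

Step 1 — Angular frequency: ω = 2π·f = 2π·152 = 955 rad/s.
Step 2 — Component impedances:
  R1: Z = R = 11.5 Ω
  L: Z = jωL = j·955·0.005 = 0 + j4.775 Ω
  C: Z = 1/(jωC) = -j/(ω·C) = 0 - j2.391e+05 Ω
Step 3 — Parallel branch: L || C = 1/(1/L + 1/C) = 0 + j4.775 Ω.
Step 4 — Series with R1: Z_total = R1 + (L || C) = 11.5 + j4.775 Ω = 12.45∠22.6° Ω.

Z = 11.5 + j4.775 Ω = 12.45∠22.6° Ω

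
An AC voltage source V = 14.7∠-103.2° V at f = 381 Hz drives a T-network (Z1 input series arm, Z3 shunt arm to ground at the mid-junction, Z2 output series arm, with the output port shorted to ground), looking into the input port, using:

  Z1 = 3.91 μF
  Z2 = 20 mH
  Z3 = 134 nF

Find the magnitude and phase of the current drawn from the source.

Step 1 — Angular frequency: ω = 2π·f = 2π·381 = 2394 rad/s.
Step 2 — Component impedances:
  Z1: Z = 1/(jωC) = -j/(ω·C) = 0 - j106.8 Ω
  Z2: Z = jωL = j·2394·0.02 = 0 + j47.88 Ω
  Z3: Z = 1/(jωC) = -j/(ω·C) = 0 - j3117 Ω
Step 3 — With the output port shorted to ground, the output series arm Z2 runs from the junction to ground; the shunt arm Z3 also runs from the junction to ground. They appear in parallel: Z3 || Z2 = 0 + j48.62 Ω.
Step 4 — Series with input arm Z1: Z_in = Z1 + (Z3 || Z2) = 0 - j58.21 Ω = 58.21∠-90.0° Ω.
Step 5 — Source phasor: V = 14.7∠-103.2° V = -3.357 - j14.31 V.
Step 6 — Ohm's law: I = V / Z_total = (-3.357 - j14.31) / (0 - j58.21) = 0.2459 - j0.05766 A.
Step 7 — Convert to polar: |I| = 0.2525 A, ∠I = -13.2°.

I = 0.2525∠-13.2° A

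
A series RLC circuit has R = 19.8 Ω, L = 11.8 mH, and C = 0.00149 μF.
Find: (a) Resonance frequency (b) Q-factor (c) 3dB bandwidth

Step 1 — Resonance: ω₀ = 1/√(LC) = 1/√(0.0118·1.49e-09) = 2.385e+05 rad/s.
Step 2 — f₀ = ω₀/(2π) = 3.796e+04 Hz.
Step 3 — Series Q: Q = ω₀L/R = 2.385e+05·0.0118/19.8 = 142.1.
Step 4 — Bandwidth: Δω = ω₀/Q = 1678 rad/s; BW = Δω/(2π) = 267.1 Hz.

(a) f₀ = 3.796e+04 Hz  (b) Q = 142.1  (c) BW = 267.1 Hz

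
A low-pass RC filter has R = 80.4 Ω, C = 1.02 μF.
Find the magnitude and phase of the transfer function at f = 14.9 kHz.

Step 1 — Angular frequency: ω = 2π·1.49e+04 = 9.362e+04 rad/s.
Step 2 — Transfer function: H(jω) = 1/(1 + jωRC).
Step 3 — Denominator: 1 + jωRC = 1 + j·9.362e+04·80.4·1.02e-06 = 1 + j7.678.
Step 4 — H = 0.01668 - j0.1281.
Step 5 — Magnitude: |H| = 0.1292 (-17.8 dB); phase: φ = -82.6°.

|H| = 0.1292 (-17.8 dB), φ = -82.6°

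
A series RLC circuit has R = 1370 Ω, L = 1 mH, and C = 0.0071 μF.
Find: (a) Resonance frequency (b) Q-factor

Step 1 — Resonance condition Im(Z)=0 gives ω₀ = 1/√(LC).
Step 2 — ω₀ = 1/√(0.001·7.1e-09) = 3.753e+05 rad/s.
Step 3 — f₀ = ω₀/(2π) = 5.973e+04 Hz.
Step 4 — Series Q: Q = ω₀L/R = 3.753e+05·0.001/1370 = 0.2739.

(a) f₀ = 5.973e+04 Hz  (b) Q = 0.2739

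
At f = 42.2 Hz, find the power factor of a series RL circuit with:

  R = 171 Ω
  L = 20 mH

Step 1 — Angular frequency: ω = 2π·f = 2π·42.2 = 265.2 rad/s.
Step 2 — Component impedances:
  R: Z = R = 171 Ω
  L: Z = jωL = j·265.2·0.02 = 0 + j5.303 Ω
Step 3 — Series combination: Z_total = R + L = 171 + j5.303 Ω = 171.1∠1.8° Ω.
Step 4 — Power factor: PF = cos(φ) = Re(Z)/|Z| = 171/171.08 = 0.9995.
Step 5 — Type: Im(Z) = 5.303 ⇒ lagging (phase φ = 1.8°).

PF = 0.9995 (lagging, φ = 1.8°)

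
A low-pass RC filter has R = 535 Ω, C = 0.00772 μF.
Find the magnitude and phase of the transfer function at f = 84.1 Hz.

Step 1 — Angular frequency: ω = 2π·84.1 = 528.4 rad/s.
Step 2 — Transfer function: H(jω) = 1/(1 + jωRC).
Step 3 — Denominator: 1 + jωRC = 1 + j·528.4·535·7.72e-09 = 1 + j0.002182.
Step 4 — H = 1 - j0.002182.
Step 5 — Magnitude: |H| = 1 (-0.0 dB); phase: φ = -0.1°.

|H| = 1 (-0.0 dB), φ = -0.1°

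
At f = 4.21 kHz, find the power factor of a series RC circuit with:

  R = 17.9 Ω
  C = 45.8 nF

Step 1 — Angular frequency: ω = 2π·f = 2π·4210 = 2.645e+04 rad/s.
Step 2 — Component impedances:
  R: Z = R = 17.9 Ω
  C: Z = 1/(jωC) = -j/(ω·C) = 0 - j825.4 Ω
Step 3 — Series combination: Z_total = R + C = 17.9 - j825.4 Ω = 825.6∠-88.8° Ω.
Step 4 — Power factor: PF = cos(φ) = Re(Z)/|Z| = 17.9/825.6 = 0.02168.
Step 5 — Type: Im(Z) = -825.4 ⇒ leading (phase φ = -88.8°).

PF = 0.02168 (leading, φ = -88.8°)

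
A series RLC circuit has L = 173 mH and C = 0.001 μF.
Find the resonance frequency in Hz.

Step 1 — Resonance condition Im(Z)=0 gives ω₀ = 1/√(LC).
Step 2 — ω₀ = 1/√(0.173·1e-09) = 7.603e+04 rad/s.
Step 3 — f₀ = ω₀/(2π) = 1.21e+04 Hz.

f₀ = 1.21e+04 Hz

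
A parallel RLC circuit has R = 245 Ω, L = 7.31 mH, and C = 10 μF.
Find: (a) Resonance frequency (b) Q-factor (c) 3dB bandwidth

Step 1 — Resonance: ω₀ = 1/√(LC) = 1/√(0.00731·1e-05) = 3699 rad/s.
Step 2 — f₀ = ω₀/(2π) = 588.7 Hz.
Step 3 — Parallel Q: Q = R/(ω₀L) = 245/(3699·0.00731) = 9.062.
Step 4 — Bandwidth: Δω = ω₀/Q = 408.2 rad/s; BW = Δω/(2π) = 64.96 Hz.

(a) f₀ = 588.7 Hz  (b) Q = 9.062  (c) BW = 64.96 Hz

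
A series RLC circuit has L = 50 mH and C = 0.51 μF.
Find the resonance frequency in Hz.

Step 1 — Resonance condition Im(Z)=0 gives ω₀ = 1/√(LC).
Step 2 — ω₀ = 1/√(0.05·5.1e-07) = 6262 rad/s.
Step 3 — f₀ = ω₀/(2π) = 996.7 Hz.

f₀ = 996.7 Hz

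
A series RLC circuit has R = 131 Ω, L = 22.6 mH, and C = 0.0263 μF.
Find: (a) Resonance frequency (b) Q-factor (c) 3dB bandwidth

Step 1 — Resonance: ω₀ = 1/√(LC) = 1/√(0.0226·2.63e-08) = 4.102e+04 rad/s.
Step 2 — f₀ = ω₀/(2π) = 6528 Hz.
Step 3 — Series Q: Q = ω₀L/R = 4.102e+04·0.0226/131 = 7.076.
Step 4 — Bandwidth: Δω = ω₀/Q = 5796 rad/s; BW = Δω/(2π) = 922.5 Hz.

(a) f₀ = 6528 Hz  (b) Q = 7.076  (c) BW = 922.5 Hz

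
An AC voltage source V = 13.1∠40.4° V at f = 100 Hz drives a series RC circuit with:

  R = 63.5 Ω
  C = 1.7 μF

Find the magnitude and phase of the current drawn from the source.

Step 1 — Angular frequency: ω = 2π·f = 2π·100 = 628.3 rad/s.
Step 2 — Component impedances:
  R: Z = R = 63.5 Ω
  C: Z = 1/(jωC) = -j/(ω·C) = 0 - j936.2 Ω
Step 3 — Series combination: Z_total = R + C = 63.5 - j936.2 Ω = 938.4∠-86.1° Ω.
Step 4 — Source phasor: V = 13.1∠40.4° V = 9.976 + j8.49 V.
Step 5 — Ohm's law: I = V / Z_total = (9.976 + j8.49) / (63.5 - j936.2) = -0.008308 + j0.01122 A.
Step 6 — Convert to polar: |I| = 0.01396 A, ∠I = 126.5°.

I = 0.01396∠126.5° A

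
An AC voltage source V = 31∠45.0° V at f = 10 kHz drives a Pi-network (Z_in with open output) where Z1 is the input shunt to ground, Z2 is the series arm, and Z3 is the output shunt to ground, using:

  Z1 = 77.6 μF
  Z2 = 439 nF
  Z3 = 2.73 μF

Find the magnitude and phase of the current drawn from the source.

Step 1 — Angular frequency: ω = 2π·f = 2π·1e+04 = 6.283e+04 rad/s.
Step 2 — Component impedances:
  Z1: Z = 1/(jωC) = -j/(ω·C) = 0 - j0.2051 Ω
  Z2: Z = 1/(jωC) = -j/(ω·C) = 0 - j36.25 Ω
  Z3: Z = 1/(jωC) = -j/(ω·C) = 0 - j5.83 Ω
Step 3 — With open output, the series arm Z2 and the output shunt Z3 appear in series to ground: Z2 + Z3 = 0 - j42.08 Ω.
Step 4 — Parallel with input shunt Z1: Z_in = Z1 || (Z2 + Z3) = 0 - j0.2041 Ω = 0.2041∠-90.0° Ω.
Step 5 — Source phasor: V = 31∠45.0° V = 21.92 + j21.92 V.
Step 6 — Ohm's law: I = V / Z_total = (21.92 + j21.92) / (0 - j0.2041) = -107.4 + j107.4 A.
Step 7 — Convert to polar: |I| = 151.9 A, ∠I = 135.0°.

I = 151.9∠135.0° A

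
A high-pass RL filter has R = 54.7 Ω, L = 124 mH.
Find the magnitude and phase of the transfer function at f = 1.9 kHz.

Step 1 — Angular frequency: ω = 2π·1900 = 1.194e+04 rad/s.
Step 2 — Transfer function: H(jω) = jωL/(R + jωL).
Step 3 — Numerator jωL = j·1480; denominator R + jωL = 54.7 + j1480.
Step 4 — H = 0.9986 + j0.0369.
Step 5 — Magnitude: |H| = 0.9993 (-0.0 dB); phase: φ = 2.1°.

|H| = 0.9993 (-0.0 dB), φ = 2.1°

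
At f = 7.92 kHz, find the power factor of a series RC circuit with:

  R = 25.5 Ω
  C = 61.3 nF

Step 1 — Angular frequency: ω = 2π·f = 2π·7920 = 4.976e+04 rad/s.
Step 2 — Component impedances:
  R: Z = R = 25.5 Ω
  C: Z = 1/(jωC) = -j/(ω·C) = 0 - j327.8 Ω
Step 3 — Series combination: Z_total = R + C = 25.5 - j327.8 Ω = 328.8∠-85.6° Ω.
Step 4 — Power factor: PF = cos(φ) = Re(Z)/|Z| = 25.5/328.8 = 0.07755.
Step 5 — Type: Im(Z) = -327.8 ⇒ leading (phase φ = -85.6°).

PF = 0.07755 (leading, φ = -85.6°)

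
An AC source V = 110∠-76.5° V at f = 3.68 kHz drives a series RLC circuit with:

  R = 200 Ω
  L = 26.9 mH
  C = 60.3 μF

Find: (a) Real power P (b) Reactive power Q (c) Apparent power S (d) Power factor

Step 1 — Angular frequency: ω = 2π·f = 2π·3680 = 2.312e+04 rad/s.
Step 2 — Component impedances:
  R: Z = R = 200 Ω
  L: Z = jωL = j·2.312e+04·0.0269 = 0 + j622 Ω
  C: Z = 1/(jωC) = -j/(ω·C) = 0 - j0.7172 Ω
Step 3 — Series combination: Z_total = R + L + C = 200 + j621.3 Ω = 652.7∠72.2° Ω.
Step 4 — Source phasor: V = 110∠-76.5° V = 25.68 - j107 V.
Step 5 — Current: I = V / Z = -0.1439 - j0.08767 A = 0.1685∠-148.7° A.
Step 6 — Complex power: S = V·I* = 5.681 + j17.65 VA.
Step 7 — Real power: P = Re(S) = 5.681 W.
Step 8 — Reactive power: Q = Im(S) = 17.65 VAR.
Step 9 — Apparent power: |S| = 18.54 VA.
Step 10 — Power factor: PF = P/|S| = 0.3064 (lagging).

(a) P = 5.681 W  (b) Q = 17.65 VAR  (c) S = 18.54 VA  (d) PF = 0.3064 (lagging)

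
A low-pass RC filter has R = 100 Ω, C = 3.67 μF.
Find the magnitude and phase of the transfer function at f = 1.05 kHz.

Step 1 — Angular frequency: ω = 2π·1050 = 6597 rad/s.
Step 2 — Transfer function: H(jω) = 1/(1 + jωRC).
Step 3 — Denominator: 1 + jωRC = 1 + j·6597·100·3.67e-06 = 1 + j2.421.
Step 4 — H = 0.1457 - j0.3528.
Step 5 — Magnitude: |H| = 0.3817 (-8.4 dB); phase: φ = -67.6°.

|H| = 0.3817 (-8.4 dB), φ = -67.6°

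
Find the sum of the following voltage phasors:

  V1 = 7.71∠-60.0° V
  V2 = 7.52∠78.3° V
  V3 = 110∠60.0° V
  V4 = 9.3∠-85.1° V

Step 1 — Convert each phasor to rectangular form:
  V1 = 7.71·(cos(-60.0°) + j·sin(-60.0°)) = 3.855 - j6.677 V
  V2 = 7.52·(cos(78.3°) + j·sin(78.3°)) = 1.525 + j7.364 V
  V3 = 110·(cos(60.0°) + j·sin(60.0°)) = 55 + j95.26 V
  V4 = 9.3·(cos(-85.1°) + j·sin(-85.1°)) = 0.7944 - j9.266 V
Step 2 — Sum components: V_total = 61.17 + j86.68 V.
Step 3 — Convert to polar: |V_total| = 106.1 V, ∠V_total = 54.8°.

V_total = 106.1∠54.8° V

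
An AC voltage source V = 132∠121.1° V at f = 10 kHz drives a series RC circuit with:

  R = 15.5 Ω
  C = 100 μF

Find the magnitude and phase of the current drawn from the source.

Step 1 — Angular frequency: ω = 2π·f = 2π·1e+04 = 6.283e+04 rad/s.
Step 2 — Component impedances:
  R: Z = R = 15.5 Ω
  C: Z = 1/(jωC) = -j/(ω·C) = 0 - j0.1592 Ω
Step 3 — Series combination: Z_total = R + C = 15.5 - j0.1592 Ω = 15.5∠-0.6° Ω.
Step 4 — Source phasor: V = 132∠121.1° V = -68.18 + j113 V.
Step 5 — Ohm's law: I = V / Z_total = (-68.18 + j113) / (15.5 - j0.1592) = -4.473 + j7.246 A.
Step 6 — Convert to polar: |I| = 8.516 A, ∠I = 121.7°.

I = 8.516∠121.7° A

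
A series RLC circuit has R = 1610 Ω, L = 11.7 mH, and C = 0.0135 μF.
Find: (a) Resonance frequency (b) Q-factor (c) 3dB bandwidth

Step 1 — Resonance condition Im(Z)=0 gives ω₀ = 1/√(LC).
Step 2 — ω₀ = 1/√(0.0117·1.35e-08) = 7.957e+04 rad/s.
Step 3 — f₀ = ω₀/(2π) = 1.266e+04 Hz.
Step 4 — Series Q: Q = ω₀L/R = 7.957e+04·0.0117/1610 = 0.5782.
Step 5 — 3dB bandwidth: Δω = ω₀/Q = 1.376e+05 rad/s; BW = Δω/(2π) = 2.19e+04 Hz.

(a) f₀ = 1.266e+04 Hz  (b) Q = 0.5782  (c) BW = 2.19e+04 Hz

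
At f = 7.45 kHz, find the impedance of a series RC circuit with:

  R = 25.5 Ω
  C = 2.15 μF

Step 1 — Angular frequency: ω = 2π·f = 2π·7450 = 4.681e+04 rad/s.
Step 2 — Component impedances:
  R: Z = R = 25.5 Ω
  C: Z = 1/(jωC) = -j/(ω·C) = 0 - j9.936 Ω
Step 3 — Series combination: Z_total = R + C = 25.5 - j9.936 Ω = 27.37∠-21.3° Ω.

Z = 25.5 - j9.936 Ω = 27.37∠-21.3° Ω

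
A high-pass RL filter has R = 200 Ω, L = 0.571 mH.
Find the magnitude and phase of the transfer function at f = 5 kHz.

Step 1 — Angular frequency: ω = 2π·5000 = 3.142e+04 rad/s.
Step 2 — Transfer function: H(jω) = jωL/(R + jωL).
Step 3 — Numerator jωL = j·17.94; denominator R + jωL = 200 + j17.94.
Step 4 — H = 0.007981 + j0.08898.
Step 5 — Magnitude: |H| = 0.08933 (-21.0 dB); phase: φ = 84.9°.

|H| = 0.08933 (-21.0 dB), φ = 84.9°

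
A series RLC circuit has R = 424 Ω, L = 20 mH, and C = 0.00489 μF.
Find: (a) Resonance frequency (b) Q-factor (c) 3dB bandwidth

Step 1 — Resonance: ω₀ = 1/√(LC) = 1/√(0.02·4.89e-09) = 1.011e+05 rad/s.
Step 2 — f₀ = ω₀/(2π) = 1.609e+04 Hz.
Step 3 — Series Q: Q = ω₀L/R = 1.011e+05·0.02/424 = 4.77.
Step 4 — Bandwidth: Δω = ω₀/Q = 2.12e+04 rad/s; BW = Δω/(2π) = 3374 Hz.

(a) f₀ = 1.609e+04 Hz  (b) Q = 4.77  (c) BW = 3374 Hz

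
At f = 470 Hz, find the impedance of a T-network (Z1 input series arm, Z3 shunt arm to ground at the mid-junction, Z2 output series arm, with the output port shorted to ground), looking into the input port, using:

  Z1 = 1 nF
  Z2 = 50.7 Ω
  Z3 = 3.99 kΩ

Step 1 — Angular frequency: ω = 2π·f = 2π·470 = 2953 rad/s.
Step 2 — Component impedances:
  Z1: Z = 1/(jωC) = -j/(ω·C) = 0 - j3.386e+05 Ω
  Z2: Z = R = 50.7 Ω
  Z3: Z = R = 3990 Ω
Step 3 — With the output port shorted to ground, the output series arm Z2 runs from the junction to ground; the shunt arm Z3 also runs from the junction to ground. They appear in parallel: Z3 || Z2 = 50.06 Ω.
Step 4 — Series with input arm Z1: Z_in = Z1 + (Z3 || Z2) = 50.06 - j3.386e+05 Ω = 3.386e+05∠-90.0° Ω.

Z = 50.06 - j3.386e+05 Ω = 3.386e+05∠-90.0° Ω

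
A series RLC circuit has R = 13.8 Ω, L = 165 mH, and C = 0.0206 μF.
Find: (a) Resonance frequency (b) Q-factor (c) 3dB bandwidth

Step 1 — Resonance condition Im(Z)=0 gives ω₀ = 1/√(LC).
Step 2 — ω₀ = 1/√(0.165·2.06e-08) = 1.715e+04 rad/s.
Step 3 — f₀ = ω₀/(2π) = 2730 Hz.
Step 4 — Series Q: Q = ω₀L/R = 1.715e+04·0.165/13.8 = 205.1.
Step 5 — 3dB bandwidth: Δω = ω₀/Q = 83.64 rad/s; BW = Δω/(2π) = 13.31 Hz.

(a) f₀ = 2730 Hz  (b) Q = 205.1  (c) BW = 13.31 Hz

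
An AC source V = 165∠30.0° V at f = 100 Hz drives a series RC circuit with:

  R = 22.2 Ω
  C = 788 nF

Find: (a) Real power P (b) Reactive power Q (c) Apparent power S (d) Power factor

Step 1 — Angular frequency: ω = 2π·f = 2π·100 = 628.3 rad/s.
Step 2 — Component impedances:
  R: Z = R = 22.2 Ω
  C: Z = 1/(jωC) = -j/(ω·C) = 0 - j2020 Ω
Step 3 — Series combination: Z_total = R + C = 22.2 - j2020 Ω = 2020∠-89.4° Ω.
Step 4 — Source phasor: V = 165∠30.0° V = 142.9 + j82.5 V.
Step 5 — Current: I = V / Z = -0.04006 + j0.07119 A = 0.08169∠119.4° A.
Step 6 — Complex power: S = V·I* = 0.1481 - j13.48 VA.
Step 7 — Real power: P = Re(S) = 0.1481 W.
Step 8 — Reactive power: Q = Im(S) = -13.48 VAR.
Step 9 — Apparent power: |S| = 13.48 VA.
Step 10 — Power factor: PF = P/|S| = 0.01099 (leading).

(a) P = 0.1481 W  (b) Q = -13.48 VAR  (c) S = 13.48 VA  (d) PF = 0.01099 (leading)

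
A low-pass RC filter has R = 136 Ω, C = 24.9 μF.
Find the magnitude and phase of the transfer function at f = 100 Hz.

Step 1 — Angular frequency: ω = 2π·100 = 628.3 rad/s.
Step 2 — Transfer function: H(jω) = 1/(1 + jωRC).
Step 3 — Denominator: 1 + jωRC = 1 + j·628.3·136·2.49e-05 = 1 + j2.128.
Step 4 — H = 0.1809 - j0.385.
Step 5 — Magnitude: |H| = 0.4253 (-7.4 dB); phase: φ = -64.8°.

|H| = 0.4253 (-7.4 dB), φ = -64.8°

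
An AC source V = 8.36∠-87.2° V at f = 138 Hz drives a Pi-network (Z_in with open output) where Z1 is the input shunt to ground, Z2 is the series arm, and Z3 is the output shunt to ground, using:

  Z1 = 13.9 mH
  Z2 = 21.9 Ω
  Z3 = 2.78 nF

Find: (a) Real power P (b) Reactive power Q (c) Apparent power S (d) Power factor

Step 1 — Angular frequency: ω = 2π·f = 2π·138 = 867.1 rad/s.
Step 2 — Component impedances:
  Z1: Z = jωL = j·867.1·0.0139 = 0 + j12.05 Ω
  Z2: Z = R = 21.9 Ω
  Z3: Z = 1/(jωC) = -j/(ω·C) = 0 - j4.149e+05 Ω
Step 3 — With open output, the series arm Z2 and the output shunt Z3 appear in series to ground: Z2 + Z3 = 21.9 - j4.149e+05 Ω.
Step 4 — Parallel with input shunt Z1: Z_in = Z1 || (Z2 + Z3) = 1.849e-08 + j12.05 Ω = 12.05∠90.0° Ω.
Step 5 — Source phasor: V = 8.36∠-87.2° V = 0.4084 - j8.35 V.
Step 6 — Current: I = V / Z = -0.6928 - j0.03388 A = 0.6936∠-177.2° A.
Step 7 — Complex power: S = V·I* = 8.893e-09 + j5.799 VA.
Step 8 — Real power: P = Re(S) = 8.893e-09 W.
Step 9 — Reactive power: Q = Im(S) = 5.799 VAR.
Step 10 — Apparent power: |S| = 5.799 VA.
Step 11 — Power factor: PF = P/|S| = 1.534e-09 (lagging).

(a) P = 8.893e-09 W  (b) Q = 5.799 VAR  (c) S = 5.799 VA  (d) PF = 1.534e-09 (lagging)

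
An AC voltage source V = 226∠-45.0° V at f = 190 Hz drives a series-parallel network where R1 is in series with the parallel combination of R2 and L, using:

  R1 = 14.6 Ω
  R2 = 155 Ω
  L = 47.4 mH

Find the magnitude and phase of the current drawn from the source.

Step 1 — Angular frequency: ω = 2π·f = 2π·190 = 1194 rad/s.
Step 2 — Component impedances:
  R1: Z = R = 14.6 Ω
  R2: Z = R = 155 Ω
  L: Z = jωL = j·1194·0.0474 = 0 + j56.59 Ω
Step 3 — Parallel branch: R2 || L = 1/(1/R2 + 1/L) = 18.23 + j49.93 Ω.
Step 4 — Series with R1: Z_total = R1 + (R2 || L) = 32.83 + j49.93 Ω = 59.76∠56.7° Ω.
Step 5 — Source phasor: V = 226∠-45.0° V = 159.8 - j159.8 V.
Step 6 — Ohm's law: I = V / Z_total = (159.8 - j159.8) / (32.83 + j49.93) = -0.7654 - j3.704 A.
Step 7 — Convert to polar: |I| = 3.782 A, ∠I = -101.7°.

I = 3.782∠-101.7° A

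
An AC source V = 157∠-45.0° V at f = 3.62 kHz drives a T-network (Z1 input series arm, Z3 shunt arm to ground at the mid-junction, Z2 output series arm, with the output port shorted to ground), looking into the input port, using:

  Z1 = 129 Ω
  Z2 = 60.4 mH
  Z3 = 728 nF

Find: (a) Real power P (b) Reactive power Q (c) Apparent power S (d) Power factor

Step 1 — Angular frequency: ω = 2π·f = 2π·3620 = 2.275e+04 rad/s.
Step 2 — Component impedances:
  Z1: Z = R = 129 Ω
  Z2: Z = jωL = j·2.275e+04·0.0604 = 0 + j1374 Ω
  Z3: Z = 1/(jωC) = -j/(ω·C) = 0 - j60.39 Ω
Step 3 — With the output port shorted to ground, the output series arm Z2 runs from the junction to ground; the shunt arm Z3 also runs from the junction to ground. They appear in parallel: Z3 || Z2 = 0 - j63.17 Ω.
Step 4 — Series with input arm Z1: Z_in = Z1 + (Z3 || Z2) = 129 - j63.17 Ω = 143.6∠-26.1° Ω.
Step 5 — Source phasor: V = 157∠-45.0° V = 111 - j111 V.
Step 6 — Current: I = V / Z = 1.034 - j0.3542 A = 1.093∠-18.9° A.
Step 7 — Complex power: S = V·I* = 154.1 - j75.47 VA.
Step 8 — Real power: P = Re(S) = 154.1 W.
Step 9 — Reactive power: Q = Im(S) = -75.47 VAR.
Step 10 — Apparent power: |S| = 171.6 VA.
Step 11 — Power factor: PF = P/|S| = 0.8981 (leading).

(a) P = 154.1 W  (b) Q = -75.47 VAR  (c) S = 171.6 VA  (d) PF = 0.8981 (leading)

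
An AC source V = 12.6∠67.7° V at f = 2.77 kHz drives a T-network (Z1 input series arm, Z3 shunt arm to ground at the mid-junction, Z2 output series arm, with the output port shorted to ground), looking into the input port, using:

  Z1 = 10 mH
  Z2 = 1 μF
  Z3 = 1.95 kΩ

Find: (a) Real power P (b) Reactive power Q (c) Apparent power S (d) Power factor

Step 1 — Angular frequency: ω = 2π·f = 2π·2770 = 1.74e+04 rad/s.
Step 2 — Component impedances:
  Z1: Z = jωL = j·1.74e+04·0.01 = 0 + j174 Ω
  Z2: Z = 1/(jωC) = -j/(ω·C) = 0 - j57.46 Ω
  Z3: Z = R = 1950 Ω
Step 3 — With the output port shorted to ground, the output series arm Z2 runs from the junction to ground; the shunt arm Z3 also runs from the junction to ground. They appear in parallel: Z3 || Z2 = 1.691 - j57.41 Ω.
Step 4 — Series with input arm Z1: Z_in = Z1 + (Z3 || Z2) = 1.691 + j116.6 Ω = 116.6∠89.2° Ω.
Step 5 — Source phasor: V = 12.6∠67.7° V = 4.781 + j11.66 V.
Step 6 — Current: I = V / Z = 0.1005 - j0.03953 A = 0.108∠-21.5° A.
Step 7 — Complex power: S = V·I* = 0.01974 + j1.361 VA.
Step 8 — Real power: P = Re(S) = 0.01974 W.
Step 9 — Reactive power: Q = Im(S) = 1.361 VAR.
Step 10 — Apparent power: |S| = 1.361 VA.
Step 11 — Power factor: PF = P/|S| = 0.0145 (lagging).

(a) P = 0.01974 W  (b) Q = 1.361 VAR  (c) S = 1.361 VA  (d) PF = 0.0145 (lagging)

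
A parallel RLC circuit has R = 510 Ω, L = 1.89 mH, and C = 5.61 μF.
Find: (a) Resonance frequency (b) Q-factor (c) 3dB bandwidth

Step 1 — Resonance: ω₀ = 1/√(LC) = 1/√(0.00189·5.61e-06) = 9712 rad/s.
Step 2 — f₀ = ω₀/(2π) = 1546 Hz.
Step 3 — Parallel Q: Q = R/(ω₀L) = 510/(9712·0.00189) = 27.79.
Step 4 — Bandwidth: Δω = ω₀/Q = 349.5 rad/s; BW = Δω/(2π) = 55.63 Hz.

(a) f₀ = 1546 Hz  (b) Q = 27.79  (c) BW = 55.63 Hz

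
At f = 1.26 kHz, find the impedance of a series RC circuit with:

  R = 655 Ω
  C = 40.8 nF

Step 1 — Angular frequency: ω = 2π·f = 2π·1260 = 7917 rad/s.
Step 2 — Component impedances:
  R: Z = R = 655 Ω
  C: Z = 1/(jωC) = -j/(ω·C) = 0 - j3096 Ω
Step 3 — Series combination: Z_total = R + C = 655 - j3096 Ω = 3164∠-78.1° Ω.

Z = 655 - j3096 Ω = 3164∠-78.1° Ω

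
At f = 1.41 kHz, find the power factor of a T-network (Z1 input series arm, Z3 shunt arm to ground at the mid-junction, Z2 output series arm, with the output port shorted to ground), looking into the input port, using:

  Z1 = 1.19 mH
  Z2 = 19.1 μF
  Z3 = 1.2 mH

Step 1 — Angular frequency: ω = 2π·f = 2π·1410 = 8859 rad/s.
Step 2 — Component impedances:
  Z1: Z = jωL = j·8859·0.00119 = 0 + j10.54 Ω
  Z2: Z = 1/(jωC) = -j/(ω·C) = 0 - j5.91 Ω
  Z3: Z = jωL = j·8859·0.0012 = 0 + j10.63 Ω
Step 3 — With the output port shorted to ground, the output series arm Z2 runs from the junction to ground; the shunt arm Z3 also runs from the junction to ground. They appear in parallel: Z3 || Z2 = 0 - j13.31 Ω.
Step 4 — Series with input arm Z1: Z_in = Z1 + (Z3 || Z2) = 0 - j2.764 Ω = 2.764∠-90.0° Ω.
Step 5 — Power factor: PF = cos(φ) = Re(Z)/|Z| = 0/2.764 = 0.
Step 6 — Type: Im(Z) = -2.764 ⇒ leading (phase φ = -90.0°).

PF = 0 (leading, φ = -90.0°)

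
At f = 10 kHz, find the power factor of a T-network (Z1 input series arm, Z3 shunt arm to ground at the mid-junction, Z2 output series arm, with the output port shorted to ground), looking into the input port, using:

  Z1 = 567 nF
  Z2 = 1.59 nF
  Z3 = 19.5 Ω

Step 1 — Angular frequency: ω = 2π·f = 2π·1e+04 = 6.283e+04 rad/s.
Step 2 — Component impedances:
  Z1: Z = 1/(jωC) = -j/(ω·C) = 0 - j28.07 Ω
  Z2: Z = 1/(jωC) = -j/(ω·C) = 0 - j1.001e+04 Ω
  Z3: Z = R = 19.5 Ω
Step 3 — With the output port shorted to ground, the output series arm Z2 runs from the junction to ground; the shunt arm Z3 also runs from the junction to ground. They appear in parallel: Z3 || Z2 = 19.5 - j0.03799 Ω.
Step 4 — Series with input arm Z1: Z_in = Z1 + (Z3 || Z2) = 19.5 - j28.11 Ω = 34.21∠-55.2° Ω.
Step 5 — Power factor: PF = cos(φ) = Re(Z)/|Z| = 19.5/34.21 = 0.57.
Step 6 — Type: Im(Z) = -28.11 ⇒ leading (phase φ = -55.2°).

PF = 0.57 (leading, φ = -55.2°)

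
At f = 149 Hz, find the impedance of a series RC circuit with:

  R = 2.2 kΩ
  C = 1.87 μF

Step 1 — Angular frequency: ω = 2π·f = 2π·149 = 936.2 rad/s.
Step 2 — Component impedances:
  R: Z = R = 2200 Ω
  C: Z = 1/(jωC) = -j/(ω·C) = 0 - j571.2 Ω
Step 3 — Series combination: Z_total = R + C = 2200 - j571.2 Ω = 2273∠-14.6° Ω.

Z = 2200 - j571.2 Ω = 2273∠-14.6° Ω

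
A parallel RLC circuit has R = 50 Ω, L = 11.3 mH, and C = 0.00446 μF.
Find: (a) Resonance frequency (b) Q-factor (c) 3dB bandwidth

Step 1 — Resonance: ω₀ = 1/√(LC) = 1/√(0.0113·4.46e-09) = 1.409e+05 rad/s.
Step 2 — f₀ = ω₀/(2π) = 2.242e+04 Hz.
Step 3 — Parallel Q: Q = R/(ω₀L) = 50/(1.409e+05·0.0113) = 0.03141.
Step 4 — Bandwidth: Δω = ω₀/Q = 4.484e+06 rad/s; BW = Δω/(2π) = 7.137e+05 Hz.

(a) f₀ = 2.242e+04 Hz  (b) Q = 0.03141  (c) BW = 7.137e+05 Hz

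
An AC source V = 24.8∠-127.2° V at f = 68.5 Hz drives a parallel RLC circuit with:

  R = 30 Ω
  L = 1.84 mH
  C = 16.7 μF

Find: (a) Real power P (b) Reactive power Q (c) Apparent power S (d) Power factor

Step 1 — Angular frequency: ω = 2π·f = 2π·68.5 = 430.4 rad/s.
Step 2 — Component impedances:
  R: Z = R = 30 Ω
  L: Z = jωL = j·430.4·0.00184 = 0 + j0.7919 Ω
  C: Z = 1/(jωC) = -j/(ω·C) = 0 - j139.1 Ω
Step 3 — Parallel combination: 1/Z_total = 1/R + 1/L + 1/C; Z_total = 0.02113 + j0.7959 Ω = 0.7962∠88.5° Ω.
Step 4 — Source phasor: V = 24.8∠-127.2° V = -14.99 - j19.75 V.
Step 5 — Current: I = V / Z = -25.3 + j18.17 A = 31.15∠144.3° A.
Step 6 — Complex power: S = V·I* = 20.5 + j772.2 VA.
Step 7 — Real power: P = Re(S) = 20.5 W.
Step 8 — Reactive power: Q = Im(S) = 772.2 VAR.
Step 9 — Apparent power: |S| = 772.5 VA.
Step 10 — Power factor: PF = P/|S| = 0.02654 (lagging).

(a) P = 20.5 W  (b) Q = 772.2 VAR  (c) S = 772.5 VA  (d) PF = 0.02654 (lagging)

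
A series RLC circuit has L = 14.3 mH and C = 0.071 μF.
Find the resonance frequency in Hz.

Step 1 — Resonance condition Im(Z)=0 gives ω₀ = 1/√(LC).
Step 2 — ω₀ = 1/√(0.0143·7.1e-08) = 3.138e+04 rad/s.
Step 3 — f₀ = ω₀/(2π) = 4995 Hz.

f₀ = 4995 Hz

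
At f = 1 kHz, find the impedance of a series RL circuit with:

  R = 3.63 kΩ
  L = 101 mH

Step 1 — Angular frequency: ω = 2π·f = 2π·1000 = 6283 rad/s.
Step 2 — Component impedances:
  R: Z = R = 3630 Ω
  L: Z = jωL = j·6283·0.101 = 0 + j634.6 Ω
Step 3 — Series combination: Z_total = R + L = 3630 + j634.6 Ω = 3685∠9.9° Ω.

Z = 3630 + j634.6 Ω = 3685∠9.9° Ω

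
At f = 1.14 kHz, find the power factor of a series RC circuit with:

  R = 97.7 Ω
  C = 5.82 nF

Step 1 — Angular frequency: ω = 2π·f = 2π·1140 = 7163 rad/s.
Step 2 — Component impedances:
  R: Z = R = 97.7 Ω
  C: Z = 1/(jωC) = -j/(ω·C) = 0 - j2.399e+04 Ω
Step 3 — Series combination: Z_total = R + C = 97.7 - j2.399e+04 Ω = 2.399e+04∠-89.8° Ω.
Step 4 — Power factor: PF = cos(φ) = Re(Z)/|Z| = 97.7/2.399e+04 = 0.004073.
Step 5 — Type: Im(Z) = -2.399e+04 ⇒ leading (phase φ = -89.8°).

PF = 0.004073 (leading, φ = -89.8°)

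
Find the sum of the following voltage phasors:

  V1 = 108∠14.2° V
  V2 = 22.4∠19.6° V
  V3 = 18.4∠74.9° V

Step 1 — Convert each phasor to rectangular form:
  V1 = 108·(cos(14.2°) + j·sin(14.2°)) = 104.7 + j26.49 V
  V2 = 22.4·(cos(19.6°) + j·sin(19.6°)) = 21.1 + j7.514 V
  V3 = 18.4·(cos(74.9°) + j·sin(74.9°)) = 4.793 + j17.76 V
Step 2 — Sum components: V_total = 130.6 + j51.77 V.
Step 3 — Convert to polar: |V_total| = 140.5 V, ∠V_total = 21.6°.

V_total = 140.5∠21.6° V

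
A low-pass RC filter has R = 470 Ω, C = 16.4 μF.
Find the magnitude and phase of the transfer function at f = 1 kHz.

Step 1 — Angular frequency: ω = 2π·1000 = 6283 rad/s.
Step 2 — Transfer function: H(jω) = 1/(1 + jωRC).
Step 3 — Denominator: 1 + jωRC = 1 + j·6283·470·1.64e-05 = 1 + j48.43.
Step 4 — H = 0.0004262 - j0.02064.
Step 5 — Magnitude: |H| = 0.02064 (-33.7 dB); phase: φ = -88.8°.

|H| = 0.02064 (-33.7 dB), φ = -88.8°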